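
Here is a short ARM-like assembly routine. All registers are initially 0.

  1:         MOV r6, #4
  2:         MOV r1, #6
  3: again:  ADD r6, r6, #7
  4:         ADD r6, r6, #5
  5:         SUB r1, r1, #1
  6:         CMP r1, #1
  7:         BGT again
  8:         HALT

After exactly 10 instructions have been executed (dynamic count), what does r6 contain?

28

after MOV r6, #4: r6=4
after MOV r1, #6: r1=6
after ADD r6, r6, #7: r6=4+7=11
after ADD r6, r6, #5: r6=11+5=16
after SUB r1, r1, #1: r1=6-1=5
CMP r1, #1  (cmp 5,1)
BGT again: taken
after ADD r6, r6, #7: r6=16+7=23
after ADD r6, r6, #5: r6=23+5=28
after SUB r1, r1, #1: r1=5-1=4
After step 10: r6 = 28.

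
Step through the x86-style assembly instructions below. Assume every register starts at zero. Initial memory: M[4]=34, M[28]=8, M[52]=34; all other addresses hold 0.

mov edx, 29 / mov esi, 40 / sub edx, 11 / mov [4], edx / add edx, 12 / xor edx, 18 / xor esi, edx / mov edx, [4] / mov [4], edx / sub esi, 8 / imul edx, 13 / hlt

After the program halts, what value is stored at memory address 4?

18

mov edx, 29 → edx=29
mov esi, 40 → esi=40
sub edx, 11 → edx=29-11=18
mov [4], edx → M[4]=18
add edx, 12 → edx=18+12=30
xor edx, 18 → edx=30^18=12
xor esi, edx → esi=40^12=36
mov edx, [4] → edx=M[4]=18
mov [4], edx → M[4]=18
sub esi, 8 → esi=36-8=28
imul edx, 13 → edx=18*13=234
halt.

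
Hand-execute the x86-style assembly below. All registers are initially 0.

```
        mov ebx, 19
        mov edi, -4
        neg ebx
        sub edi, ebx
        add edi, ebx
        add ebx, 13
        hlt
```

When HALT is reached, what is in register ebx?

-6

after mov ebx, 19: ebx=19
after mov edi, -4: edi=-4
after neg ebx: ebx=-(19)=-19
after sub edi, ebx: edi=(-4)-(-19)=15
after add edi, ebx: edi=15+(-19)=-4
after add ebx, 13: ebx=(-19)+13=-6
halt.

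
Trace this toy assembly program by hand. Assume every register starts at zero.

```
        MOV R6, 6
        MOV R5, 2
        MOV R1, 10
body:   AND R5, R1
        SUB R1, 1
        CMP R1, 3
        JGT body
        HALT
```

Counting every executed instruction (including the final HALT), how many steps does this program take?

32

MOV R6, 6 → R6=6
MOV R5, 2 → R5=2
MOV R1, 10 → R1=10
AND R5, R1 → R5=2&10=2
SUB R1, 1 → R1=10-1=9
CMP R1, 3  (cmp 9,3)
JGT body: taken
AND R5, R1 → R5=2&9=0
SUB R1, 1 → R1=9-1=8
CMP R1, 3  (cmp 8,3)
JGT body: taken
AND R5, R1 → R5=0&8=0
SUB R1, 1 → R1=8-1=7
CMP R1, 3  (cmp 7,3)
JGT body: taken
AND R5, R1 → R5=0&7=0
SUB R1, 1 → R1=7-1=6
CMP R1, 3  (cmp 6,3)
JGT body: taken
AND R5, R1 → R5=0&6=0
SUB R1, 1 → R1=6-1=5
CMP R1, 3  (cmp 5,3)
JGT body: taken
AND R5, R1 → R5=0&5=0
SUB R1, 1 → R1=5-1=4
CMP R1, 3  (cmp 4,3)
JGT body: taken
AND R5, R1 → R5=0&4=0
SUB R1, 1 → R1=4-1=3
CMP R1, 3  (cmp 3,3)
JGT body: not taken
halt.
Total executed instructions: 32.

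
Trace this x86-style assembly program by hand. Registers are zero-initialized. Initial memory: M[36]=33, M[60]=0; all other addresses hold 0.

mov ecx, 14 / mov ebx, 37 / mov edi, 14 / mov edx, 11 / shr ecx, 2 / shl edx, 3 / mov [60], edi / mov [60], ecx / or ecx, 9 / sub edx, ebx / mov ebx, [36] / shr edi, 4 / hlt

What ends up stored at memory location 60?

mov ecx, 14 → ecx=14
mov ebx, 37 → ebx=37
mov edi, 14 → edi=14
mov edx, 11 → edx=11
shr ecx, 2 → ecx=14>>2=3
shl edx, 3 → edx=11<<3=88
mov [60], edi → M[60]=14
mov [60], ecx → M[60]=3
or ecx, 9 → ecx=3|9=11
sub edx, ebx → edx=88-37=51
mov ebx, [36] → ebx=M[36]=33
shr edi, 4 → edi=14>>4=0
halt.

3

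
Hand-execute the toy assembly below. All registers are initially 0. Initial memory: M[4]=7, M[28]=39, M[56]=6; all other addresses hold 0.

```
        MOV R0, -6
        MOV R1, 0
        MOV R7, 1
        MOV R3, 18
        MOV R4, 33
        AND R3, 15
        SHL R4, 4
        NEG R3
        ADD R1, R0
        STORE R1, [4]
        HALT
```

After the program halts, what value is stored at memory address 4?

R0=-6
R1=0
R7=1
R3=18
R4=33
R3=18&15=2
R4=33<<4=528
R3=-(2)=-2
R1=0+(-6)=-6
STORE R1, [4] → M[4]=-6
halt.

-6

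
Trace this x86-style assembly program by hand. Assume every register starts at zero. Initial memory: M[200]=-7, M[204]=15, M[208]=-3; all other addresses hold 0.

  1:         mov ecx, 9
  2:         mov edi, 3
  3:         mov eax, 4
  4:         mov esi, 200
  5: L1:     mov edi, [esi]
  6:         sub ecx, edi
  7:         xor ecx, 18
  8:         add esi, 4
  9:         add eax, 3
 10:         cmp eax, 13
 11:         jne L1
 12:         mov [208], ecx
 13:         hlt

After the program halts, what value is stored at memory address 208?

ecx=9
edi=3
eax=4
esi=200
edi=M[200]=-7
ecx=9-(-7)=16
ecx=16^18=2
esi=200+4=204
eax=4+3=7
cmp eax, 13  (cmp 7,13)
jne L1: taken
edi=M[204]=15
ecx=2-15=-13
ecx=(-13)^18=-31
esi=204+4=208
eax=7+3=10
cmp eax, 13  (cmp 10,13)
jne L1: taken
edi=M[208]=-3
ecx=(-31)-(-3)=-28
ecx=(-28)^18=-10
esi=208+4=212
eax=10+3=13
cmp eax, 13  (cmp 13,13)
jne L1: not taken
mov [208], ecx → M[208]=-10
halt.

-10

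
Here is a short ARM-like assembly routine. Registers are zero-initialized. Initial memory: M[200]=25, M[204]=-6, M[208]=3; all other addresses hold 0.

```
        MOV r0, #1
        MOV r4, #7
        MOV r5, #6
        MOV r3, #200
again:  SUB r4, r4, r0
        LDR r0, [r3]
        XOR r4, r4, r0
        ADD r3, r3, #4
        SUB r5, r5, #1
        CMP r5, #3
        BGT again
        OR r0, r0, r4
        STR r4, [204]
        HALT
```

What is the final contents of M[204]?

r0=1
r4=7
r5=6
r3=200
r4=7-1=6
r0=M[200]=25
r4=6^25=31
r3=200+4=204
r5=6-1=5
CMP r5, #3  (cmp 5,3)
BGT again: taken
r4=31-25=6
r0=M[204]=-6
r4=6^(-6)=-4
r3=204+4=208
r5=5-1=4
CMP r5, #3  (cmp 4,3)
BGT again: taken
r4=(-4)-(-6)=2
r0=M[208]=3
r4=2^3=1
r3=208+4=212
r5=4-1=3
CMP r5, #3  (cmp 3,3)
BGT again: not taken
r0=3|1=3
STR r4, [204] → M[204]=1
halt.

1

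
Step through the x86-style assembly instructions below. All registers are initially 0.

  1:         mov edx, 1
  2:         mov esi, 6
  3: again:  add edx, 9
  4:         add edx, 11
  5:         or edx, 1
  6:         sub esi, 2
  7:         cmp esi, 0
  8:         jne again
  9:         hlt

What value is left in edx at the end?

61

mov edx, 1 → edx=1
mov esi, 6 → esi=6
add edx, 9 → edx=1+9=10
add edx, 11 → edx=10+11=21
or edx, 1 → edx=21|1=21
sub esi, 2 → esi=6-2=4
cmp esi, 0  (cmp 4,0)
jne again: taken
add edx, 9 → edx=21+9=30
add edx, 11 → edx=30+11=41
or edx, 1 → edx=41|1=41
sub esi, 2 → esi=4-2=2
cmp esi, 0  (cmp 2,0)
jne again: taken
add edx, 9 → edx=41+9=50
add edx, 11 → edx=50+11=61
or edx, 1 → edx=61|1=61
sub esi, 2 → esi=2-2=0
cmp esi, 0  (cmp 0,0)
jne again: not taken
halt.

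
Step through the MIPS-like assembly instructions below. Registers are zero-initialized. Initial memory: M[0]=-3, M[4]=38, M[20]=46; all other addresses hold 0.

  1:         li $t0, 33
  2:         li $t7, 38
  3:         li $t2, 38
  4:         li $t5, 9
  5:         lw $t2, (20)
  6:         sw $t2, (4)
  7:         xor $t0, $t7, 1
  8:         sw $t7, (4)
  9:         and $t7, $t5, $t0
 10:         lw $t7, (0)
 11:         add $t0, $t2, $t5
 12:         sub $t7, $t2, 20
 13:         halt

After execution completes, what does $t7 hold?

26

li $t0, 33 → $t0=33
li $t7, 38 → $t7=38
li $t2, 38 → $t2=38
li $t5, 9 → $t5=9
lw $t2, (20) → $t2=M[20]=46
sw $t2, (4) → M[4]=46
xor $t0, $t7, 1 → $t0=38^1=39
sw $t7, (4) → M[4]=38
and $t7, $t5, $t0 → $t7=9&39=1
lw $t7, (0) → $t7=M[0]=-3
add $t0, $t2, $t5 → $t0=46+9=55
sub $t7, $t2, 20 → $t7=46-20=26
halt.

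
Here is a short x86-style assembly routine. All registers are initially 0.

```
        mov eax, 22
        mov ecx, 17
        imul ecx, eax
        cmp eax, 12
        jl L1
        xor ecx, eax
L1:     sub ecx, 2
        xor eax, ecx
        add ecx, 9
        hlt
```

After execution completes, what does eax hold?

328

after mov eax, 22: eax=22
after mov ecx, 17: ecx=17
after imul ecx, eax: ecx=17*22=374
cmp eax, 12  (cmp 22,12)
jl L1: not taken
after xor ecx, eax: ecx=374^22=352
after sub ecx, 2: ecx=352-2=350
after xor eax, ecx: eax=22^350=328
after add ecx, 9: ecx=350+9=359
halt.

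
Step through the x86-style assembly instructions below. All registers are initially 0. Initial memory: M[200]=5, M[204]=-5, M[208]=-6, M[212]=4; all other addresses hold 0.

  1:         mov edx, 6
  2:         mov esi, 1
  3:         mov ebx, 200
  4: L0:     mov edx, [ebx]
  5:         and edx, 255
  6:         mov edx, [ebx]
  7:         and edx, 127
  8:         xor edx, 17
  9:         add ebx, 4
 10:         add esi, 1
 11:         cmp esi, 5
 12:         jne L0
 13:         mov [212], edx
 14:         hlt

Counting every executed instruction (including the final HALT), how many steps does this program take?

mov edx, 6 → edx=6
mov esi, 1 → esi=1
mov ebx, 200 → ebx=200
mov edx, [ebx] → edx=M[200]=5
and edx, 255 → edx=5&255=5
mov edx, [ebx] → edx=M[200]=5
and edx, 127 → edx=5&127=5
xor edx, 17 → edx=5^17=20
add ebx, 4 → ebx=200+4=204
add esi, 1 → esi=1+1=2
cmp esi, 5  (cmp 2,5)
jne L0: taken
mov edx, [ebx] → edx=M[204]=-5
and edx, 255 → edx=(-5)&255=251
mov edx, [ebx] → edx=M[204]=-5
and edx, 127 → edx=(-5)&127=123
xor edx, 17 → edx=123^17=106
add ebx, 4 → ebx=204+4=208
add esi, 1 → esi=2+1=3
cmp esi, 5  (cmp 3,5)
jne L0: taken
mov edx, [ebx] → edx=M[208]=-6
and edx, 255 → edx=(-6)&255=250
mov edx, [ebx] → edx=M[208]=-6
and edx, 127 → edx=(-6)&127=122
xor edx, 17 → edx=122^17=107
add ebx, 4 → ebx=208+4=212
add esi, 1 → esi=3+1=4
cmp esi, 5  (cmp 4,5)
jne L0: taken
mov edx, [ebx] → edx=M[212]=4
and edx, 255 → edx=4&255=4
mov edx, [ebx] → edx=M[212]=4
and edx, 127 → edx=4&127=4
xor edx, 17 → edx=4^17=21
add ebx, 4 → ebx=212+4=216
add esi, 1 → esi=4+1=5
cmp esi, 5  (cmp 5,5)
jne L0: not taken
mov [212], edx → M[212]=21
halt.
Total executed instructions: 41.

41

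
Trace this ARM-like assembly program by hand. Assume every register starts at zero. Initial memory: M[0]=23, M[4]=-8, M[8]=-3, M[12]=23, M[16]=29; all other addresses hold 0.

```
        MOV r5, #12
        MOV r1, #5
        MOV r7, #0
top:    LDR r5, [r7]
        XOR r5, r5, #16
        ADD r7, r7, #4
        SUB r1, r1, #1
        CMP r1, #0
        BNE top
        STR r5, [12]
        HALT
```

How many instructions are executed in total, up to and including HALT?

35

after MOV r5, #12: r5=12
after MOV r1, #5: r1=5
after MOV r7, #0: r7=0
after LDR r5, [r7]: r5=M[0]=23
after XOR r5, r5, #16: r5=23^16=7
after ADD r7, r7, #4: r7=0+4=4
after SUB r1, r1, #1: r1=5-1=4
CMP r1, #0  (cmp 4,0)
BNE top: taken
after LDR r5, [r7]: r5=M[4]=-8
after XOR r5, r5, #16: r5=(-8)^16=-24
after ADD r7, r7, #4: r7=4+4=8
after SUB r1, r1, #1: r1=4-1=3
CMP r1, #0  (cmp 3,0)
BNE top: taken
after LDR r5, [r7]: r5=M[8]=-3
after XOR r5, r5, #16: r5=(-3)^16=-19
after ADD r7, r7, #4: r7=8+4=12
after SUB r1, r1, #1: r1=3-1=2
CMP r1, #0  (cmp 2,0)
BNE top: taken
after LDR r5, [r7]: r5=M[12]=23
after XOR r5, r5, #16: r5=23^16=7
after ADD r7, r7, #4: r7=12+4=16
after SUB r1, r1, #1: r1=2-1=1
CMP r1, #0  (cmp 1,0)
BNE top: taken
after LDR r5, [r7]: r5=M[16]=29
after XOR r5, r5, #16: r5=29^16=13
after ADD r7, r7, #4: r7=16+4=20
after SUB r1, r1, #1: r1=1-1=0
CMP r1, #0  (cmp 0,0)
BNE top: not taken
STR r5, [12] → M[12]=13
halt.
Total executed instructions: 35.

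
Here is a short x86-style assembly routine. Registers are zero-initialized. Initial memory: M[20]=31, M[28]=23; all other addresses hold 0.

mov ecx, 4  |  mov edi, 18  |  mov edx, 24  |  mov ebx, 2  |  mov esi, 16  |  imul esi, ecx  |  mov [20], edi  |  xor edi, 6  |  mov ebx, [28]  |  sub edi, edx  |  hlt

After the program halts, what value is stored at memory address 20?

ecx=4
edi=18
edx=24
ebx=2
esi=16
esi=16*4=64
mov [20], edi → M[20]=18
edi=18^6=20
ebx=M[28]=23
edi=20-24=-4
halt.

18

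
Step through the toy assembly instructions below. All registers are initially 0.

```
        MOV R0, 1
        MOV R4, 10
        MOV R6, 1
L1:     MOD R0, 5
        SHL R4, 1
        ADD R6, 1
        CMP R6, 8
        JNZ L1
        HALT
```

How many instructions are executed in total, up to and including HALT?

39

MOV R0, 1 → R0=1
MOV R4, 10 → R4=10
MOV R6, 1 → R6=1
MOD R0, 5 → R0=1%5=1
SHL R4, 1 → R4=10<<1=20
ADD R6, 1 → R6=1+1=2
CMP R6, 8  (cmp 2,8)
JNZ L1: taken
MOD R0, 5 → R0=1%5=1
SHL R4, 1 → R4=20<<1=40
ADD R6, 1 → R6=2+1=3
CMP R6, 8  (cmp 3,8)
JNZ L1: taken
MOD R0, 5 → R0=1%5=1
SHL R4, 1 → R4=40<<1=80
ADD R6, 1 → R6=3+1=4
CMP R6, 8  (cmp 4,8)
JNZ L1: taken
MOD R0, 5 → R0=1%5=1
SHL R4, 1 → R4=80<<1=160
ADD R6, 1 → R6=4+1=5
CMP R6, 8  (cmp 5,8)
JNZ L1: taken
MOD R0, 5 → R0=1%5=1
SHL R4, 1 → R4=160<<1=320
ADD R6, 1 → R6=5+1=6
CMP R6, 8  (cmp 6,8)
JNZ L1: taken
MOD R0, 5 → R0=1%5=1
SHL R4, 1 → R4=320<<1=640
ADD R6, 1 → R6=6+1=7
CMP R6, 8  (cmp 7,8)
JNZ L1: taken
MOD R0, 5 → R0=1%5=1
SHL R4, 1 → R4=640<<1=1280
ADD R6, 1 → R6=7+1=8
CMP R6, 8  (cmp 8,8)
JNZ L1: not taken
halt.
Total executed instructions: 39.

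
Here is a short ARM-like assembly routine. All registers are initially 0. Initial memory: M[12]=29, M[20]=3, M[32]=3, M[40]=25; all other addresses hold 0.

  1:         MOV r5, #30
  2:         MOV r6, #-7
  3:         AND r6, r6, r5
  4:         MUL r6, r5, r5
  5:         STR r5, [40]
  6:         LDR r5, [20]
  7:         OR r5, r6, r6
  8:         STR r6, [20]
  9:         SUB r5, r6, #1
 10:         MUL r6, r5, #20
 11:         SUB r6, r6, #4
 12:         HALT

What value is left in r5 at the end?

after MOV r5, #30: r5=30
after MOV r6, #-7: r6=-7
after AND r6, r6, r5: r6=(-7)&30=24
after MUL r6, r5, r5: r6=30*30=900
STR r5, [40] → M[40]=30
after LDR r5, [20]: r5=M[20]=3
after OR r5, r6, r6: r5=900|900=900
STR r6, [20] → M[20]=900
after SUB r5, r6, #1: r5=900-1=899
after MUL r6, r5, #20: r6=899*20=17980
after SUB r6, r6, #4: r6=17980-4=17976
halt.

899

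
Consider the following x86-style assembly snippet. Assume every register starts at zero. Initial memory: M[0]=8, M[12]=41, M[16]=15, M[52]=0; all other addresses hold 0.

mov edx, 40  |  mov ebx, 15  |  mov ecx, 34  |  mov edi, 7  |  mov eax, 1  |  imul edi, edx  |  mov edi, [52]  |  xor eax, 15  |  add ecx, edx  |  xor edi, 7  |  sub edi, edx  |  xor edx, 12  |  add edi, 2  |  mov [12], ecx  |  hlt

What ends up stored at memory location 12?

74

edx=40
ebx=15
ecx=34
edi=7
eax=1
edi=7*40=280
edi=M[52]=0
eax=1^15=14
ecx=34+40=74
edi=0^7=7
edi=7-40=-33
edx=40^12=36
edi=(-33)+2=-31
mov [12], ecx → M[12]=74
halt.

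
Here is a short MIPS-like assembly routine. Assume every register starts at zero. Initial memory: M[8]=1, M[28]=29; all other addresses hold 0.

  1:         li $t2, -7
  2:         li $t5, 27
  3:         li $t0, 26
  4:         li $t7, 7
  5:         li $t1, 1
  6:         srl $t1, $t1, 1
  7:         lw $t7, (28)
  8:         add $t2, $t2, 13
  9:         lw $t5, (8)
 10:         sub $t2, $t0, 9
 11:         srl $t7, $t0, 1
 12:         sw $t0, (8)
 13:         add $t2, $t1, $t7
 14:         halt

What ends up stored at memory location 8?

li $t2, -7 → $t2=-7
li $t5, 27 → $t5=27
li $t0, 26 → $t0=26
li $t7, 7 → $t7=7
li $t1, 1 → $t1=1
srl $t1, $t1, 1 → $t1=1>>1=0
lw $t7, (28) → $t7=M[28]=29
add $t2, $t2, 13 → $t2=(-7)+13=6
lw $t5, (8) → $t5=M[8]=1
sub $t2, $t0, 9 → $t2=26-9=17
srl $t7, $t0, 1 → $t7=26>>1=13
sw $t0, (8) → M[8]=26
add $t2, $t1, $t7 → $t2=0+13=13
halt.

26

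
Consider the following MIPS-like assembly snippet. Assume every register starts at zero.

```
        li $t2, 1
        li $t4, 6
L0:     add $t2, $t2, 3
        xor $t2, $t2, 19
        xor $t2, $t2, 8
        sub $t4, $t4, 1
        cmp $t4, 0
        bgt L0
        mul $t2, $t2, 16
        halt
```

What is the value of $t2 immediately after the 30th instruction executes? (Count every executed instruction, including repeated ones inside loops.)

47

after li $t2, 1: $t2=1
after li $t4, 6: $t4=6
after add $t2, $t2, 3: $t2=1+3=4
after xor $t2, $t2, 19: $t2=4^19=23
after xor $t2, $t2, 8: $t2=23^8=31
after sub $t4, $t4, 1: $t4=6-1=5
cmp $t4, 0  (cmp 5,0)
bgt L0: taken
after add $t2, $t2, 3: $t2=31+3=34
after xor $t2, $t2, 19: $t2=34^19=49
after xor $t2, $t2, 8: $t2=49^8=57
after sub $t4, $t4, 1: $t4=5-1=4
cmp $t4, 0  (cmp 4,0)
bgt L0: taken
after add $t2, $t2, 3: $t2=57+3=60
after xor $t2, $t2, 19: $t2=60^19=47
after xor $t2, $t2, 8: $t2=47^8=39
after sub $t4, $t4, 1: $t4=4-1=3
cmp $t4, 0  (cmp 3,0)
bgt L0: taken
after add $t2, $t2, 3: $t2=39+3=42
after xor $t2, $t2, 19: $t2=42^19=57
after xor $t2, $t2, 8: $t2=57^8=49
after sub $t4, $t4, 1: $t4=3-1=2
cmp $t4, 0  (cmp 2,0)
bgt L0: taken
after add $t2, $t2, 3: $t2=49+3=52
after xor $t2, $t2, 19: $t2=52^19=39
after xor $t2, $t2, 8: $t2=39^8=47
after sub $t4, $t4, 1: $t4=2-1=1
After step 30: $t2 = 47.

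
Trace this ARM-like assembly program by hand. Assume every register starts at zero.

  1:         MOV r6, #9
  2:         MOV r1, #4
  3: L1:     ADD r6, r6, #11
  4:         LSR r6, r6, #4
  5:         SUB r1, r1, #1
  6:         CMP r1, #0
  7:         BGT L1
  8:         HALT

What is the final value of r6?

after MOV r6, #9: r6=9
after MOV r1, #4: r1=4
after ADD r6, r6, #11: r6=9+11=20
after LSR r6, r6, #4: r6=20>>4=1
after SUB r1, r1, #1: r1=4-1=3
CMP r1, #0  (cmp 3,0)
BGT L1: taken
after ADD r6, r6, #11: r6=1+11=12
after LSR r6, r6, #4: r6=12>>4=0
after SUB r1, r1, #1: r1=3-1=2
CMP r1, #0  (cmp 2,0)
BGT L1: taken
after ADD r6, r6, #11: r6=0+11=11
after LSR r6, r6, #4: r6=11>>4=0
after SUB r1, r1, #1: r1=2-1=1
CMP r1, #0  (cmp 1,0)
BGT L1: taken
after ADD r6, r6, #11: r6=0+11=11
after LSR r6, r6, #4: r6=11>>4=0
after SUB r1, r1, #1: r1=1-1=0
CMP r1, #0  (cmp 0,0)
BGT L1: not taken
halt.

0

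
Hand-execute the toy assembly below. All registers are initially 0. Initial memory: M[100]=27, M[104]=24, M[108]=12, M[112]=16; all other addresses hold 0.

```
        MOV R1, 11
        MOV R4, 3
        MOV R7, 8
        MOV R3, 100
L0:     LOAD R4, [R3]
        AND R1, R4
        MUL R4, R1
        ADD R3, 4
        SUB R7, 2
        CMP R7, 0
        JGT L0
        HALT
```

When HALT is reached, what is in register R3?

116

R1=11
R4=3
R7=8
R3=100
R4=M[100]=27
R1=11&27=11
R4=27*11=297
R3=100+4=104
R7=8-2=6
CMP R7, 0  (cmp 6,0)
JGT L0: taken
R4=M[104]=24
R1=11&24=8
R4=24*8=192
R3=104+4=108
R7=6-2=4
CMP R7, 0  (cmp 4,0)
JGT L0: taken
R4=M[108]=12
R1=8&12=8
R4=12*8=96
R3=108+4=112
R7=4-2=2
CMP R7, 0  (cmp 2,0)
JGT L0: taken
R4=M[112]=16
R1=8&16=0
R4=16*0=0
R3=112+4=116
R7=2-2=0
CMP R7, 0  (cmp 0,0)
JGT L0: not taken
halt.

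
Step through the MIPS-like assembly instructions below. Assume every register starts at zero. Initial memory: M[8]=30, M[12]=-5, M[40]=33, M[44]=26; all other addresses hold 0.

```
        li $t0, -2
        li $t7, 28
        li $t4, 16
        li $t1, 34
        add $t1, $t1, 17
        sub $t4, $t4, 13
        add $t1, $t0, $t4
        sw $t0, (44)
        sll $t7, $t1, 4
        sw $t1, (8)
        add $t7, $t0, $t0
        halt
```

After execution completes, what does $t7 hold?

-4

after li $t0, -2: $t0=-2
after li $t7, 28: $t7=28
after li $t4, 16: $t4=16
after li $t1, 34: $t1=34
after add $t1, $t1, 17: $t1=34+17=51
after sub $t4, $t4, 13: $t4=16-13=3
after add $t1, $t0, $t4: $t1=(-2)+3=1
sw $t0, (44) → M[44]=-2
after sll $t7, $t1, 4: $t7=1<<4=16
sw $t1, (8) → M[8]=1
after add $t7, $t0, $t0: $t7=(-2)+(-2)=-4
halt.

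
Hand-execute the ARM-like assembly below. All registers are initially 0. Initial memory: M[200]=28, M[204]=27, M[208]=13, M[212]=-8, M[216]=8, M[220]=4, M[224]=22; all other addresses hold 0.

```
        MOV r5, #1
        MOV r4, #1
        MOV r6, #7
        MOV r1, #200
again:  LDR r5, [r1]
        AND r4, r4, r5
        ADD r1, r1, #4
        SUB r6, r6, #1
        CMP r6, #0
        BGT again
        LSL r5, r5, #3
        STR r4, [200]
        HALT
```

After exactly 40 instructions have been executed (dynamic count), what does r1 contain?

MOV r5, #1 → r5=1
MOV r4, #1 → r4=1
MOV r6, #7 → r6=7
MOV r1, #200 → r1=200
LDR r5, [r1] → r5=M[200]=28
AND r4, r4, r5 → r4=1&28=0
ADD r1, r1, #4 → r1=200+4=204
SUB r6, r6, #1 → r6=7-1=6
CMP r6, #0  (cmp 6,0)
BGT again: taken
LDR r5, [r1] → r5=M[204]=27
AND r4, r4, r5 → r4=0&27=0
ADD r1, r1, #4 → r1=204+4=208
SUB r6, r6, #1 → r6=6-1=5
CMP r6, #0  (cmp 5,0)
BGT again: taken
LDR r5, [r1] → r5=M[208]=13
AND r4, r4, r5 → r4=0&13=0
ADD r1, r1, #4 → r1=208+4=212
SUB r6, r6, #1 → r6=5-1=4
CMP r6, #0  (cmp 4,0)
BGT again: taken
LDR r5, [r1] → r5=M[212]=-8
AND r4, r4, r5 → r4=0&(-8)=0
ADD r1, r1, #4 → r1=212+4=216
SUB r6, r6, #1 → r6=4-1=3
CMP r6, #0  (cmp 3,0)
BGT again: taken
LDR r5, [r1] → r5=M[216]=8
AND r4, r4, r5 → r4=0&8=0
ADD r1, r1, #4 → r1=216+4=220
SUB r6, r6, #1 → r6=3-1=2
CMP r6, #0  (cmp 2,0)
BGT again: taken
LDR r5, [r1] → r5=M[220]=4
AND r4, r4, r5 → r4=0&4=0
ADD r1, r1, #4 → r1=220+4=224
SUB r6, r6, #1 → r6=2-1=1
CMP r6, #0  (cmp 1,0)
BGT again: taken
After step 40: r1 = 224.

224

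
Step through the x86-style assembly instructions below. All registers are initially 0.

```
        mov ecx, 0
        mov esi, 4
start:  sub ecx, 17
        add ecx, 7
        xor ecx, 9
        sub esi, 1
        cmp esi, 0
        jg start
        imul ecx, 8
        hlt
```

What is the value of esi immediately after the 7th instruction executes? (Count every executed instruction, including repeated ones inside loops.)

3

mov ecx, 0 → ecx=0
mov esi, 4 → esi=4
sub ecx, 17 → ecx=0-17=-17
add ecx, 7 → ecx=(-17)+7=-10
xor ecx, 9 → ecx=(-10)^9=-1
sub esi, 1 → esi=4-1=3
cmp esi, 0  (cmp 3,0)
After step 7: esi = 3.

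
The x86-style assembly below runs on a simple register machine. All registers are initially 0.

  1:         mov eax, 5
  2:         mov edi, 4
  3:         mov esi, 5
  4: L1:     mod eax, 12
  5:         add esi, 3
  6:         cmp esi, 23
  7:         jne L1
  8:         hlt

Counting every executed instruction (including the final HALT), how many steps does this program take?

28

after mov eax, 5: eax=5
after mov edi, 4: edi=4
after mov esi, 5: esi=5
after mod eax, 12: eax=5%12=5
after add esi, 3: esi=5+3=8
cmp esi, 23  (cmp 8,23)
jne L1: taken
after mod eax, 12: eax=5%12=5
after add esi, 3: esi=8+3=11
cmp esi, 23  (cmp 11,23)
jne L1: taken
after mod eax, 12: eax=5%12=5
after add esi, 3: esi=11+3=14
cmp esi, 23  (cmp 14,23)
jne L1: taken
after mod eax, 12: eax=5%12=5
after add esi, 3: esi=14+3=17
cmp esi, 23  (cmp 17,23)
jne L1: taken
after mod eax, 12: eax=5%12=5
after add esi, 3: esi=17+3=20
cmp esi, 23  (cmp 20,23)
jne L1: taken
after mod eax, 12: eax=5%12=5
after add esi, 3: esi=20+3=23
cmp esi, 23  (cmp 23,23)
jne L1: not taken
halt.
Total executed instructions: 28.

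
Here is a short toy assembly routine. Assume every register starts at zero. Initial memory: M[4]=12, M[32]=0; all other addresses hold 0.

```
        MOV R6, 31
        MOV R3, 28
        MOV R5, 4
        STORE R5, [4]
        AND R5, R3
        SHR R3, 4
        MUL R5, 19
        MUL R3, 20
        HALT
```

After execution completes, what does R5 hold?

MOV R6, 31 → R6=31
MOV R3, 28 → R3=28
MOV R5, 4 → R5=4
STORE R5, [4] → M[4]=4
AND R5, R3 → R5=4&28=4
SHR R3, 4 → R3=28>>4=1
MUL R5, 19 → R5=4*19=76
MUL R3, 20 → R3=1*20=20
halt.

76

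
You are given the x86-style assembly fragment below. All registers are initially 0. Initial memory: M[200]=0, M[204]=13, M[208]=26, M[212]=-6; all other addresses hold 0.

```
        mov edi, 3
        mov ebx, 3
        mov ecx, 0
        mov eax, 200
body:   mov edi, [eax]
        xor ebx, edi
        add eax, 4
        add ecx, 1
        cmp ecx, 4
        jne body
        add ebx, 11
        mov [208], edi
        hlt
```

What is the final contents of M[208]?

mov edi, 3 → edi=3
mov ebx, 3 → ebx=3
mov ecx, 0 → ecx=0
mov eax, 200 → eax=200
mov edi, [eax] → edi=M[200]=0
xor ebx, edi → ebx=3^0=3
add eax, 4 → eax=200+4=204
add ecx, 1 → ecx=0+1=1
cmp ecx, 4  (cmp 1,4)
jne body: taken
mov edi, [eax] → edi=M[204]=13
xor ebx, edi → ebx=3^13=14
add eax, 4 → eax=204+4=208
add ecx, 1 → ecx=1+1=2
cmp ecx, 4  (cmp 2,4)
jne body: taken
mov edi, [eax] → edi=M[208]=26
xor ebx, edi → ebx=14^26=20
add eax, 4 → eax=208+4=212
add ecx, 1 → ecx=2+1=3
cmp ecx, 4  (cmp 3,4)
jne body: taken
mov edi, [eax] → edi=M[212]=-6
xor ebx, edi → ebx=20^(-6)=-18
add eax, 4 → eax=212+4=216
add ecx, 1 → ecx=3+1=4
cmp ecx, 4  (cmp 4,4)
jne body: not taken
add ebx, 11 → ebx=(-18)+11=-7
mov [208], edi → M[208]=-6
halt.

-6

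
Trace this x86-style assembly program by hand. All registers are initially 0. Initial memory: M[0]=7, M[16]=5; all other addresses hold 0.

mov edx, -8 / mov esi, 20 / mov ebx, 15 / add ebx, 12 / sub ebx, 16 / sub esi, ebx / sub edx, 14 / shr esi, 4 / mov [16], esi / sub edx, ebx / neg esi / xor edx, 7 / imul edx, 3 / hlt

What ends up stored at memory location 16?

0

mov edx, -8 → edx=-8
mov esi, 20 → esi=20
mov ebx, 15 → ebx=15
add ebx, 12 → ebx=15+12=27
sub ebx, 16 → ebx=27-16=11
sub esi, ebx → esi=20-11=9
sub edx, 14 → edx=(-8)-14=-22
shr esi, 4 → esi=9>>4=0
mov [16], esi → M[16]=0
sub edx, ebx → edx=(-22)-11=-33
neg esi → esi=-(0)=0
xor edx, 7 → edx=(-33)^7=-40
imul edx, 3 → edx=(-40)*3=-120
halt.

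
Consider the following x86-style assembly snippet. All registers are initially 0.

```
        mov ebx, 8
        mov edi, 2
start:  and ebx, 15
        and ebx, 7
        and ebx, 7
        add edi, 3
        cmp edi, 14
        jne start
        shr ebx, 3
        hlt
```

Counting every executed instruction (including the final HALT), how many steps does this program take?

mov ebx, 8 → ebx=8
mov edi, 2 → edi=2
and ebx, 15 → ebx=8&15=8
and ebx, 7 → ebx=8&7=0
and ebx, 7 → ebx=0&7=0
add edi, 3 → edi=2+3=5
cmp edi, 14  (cmp 5,14)
jne start: taken
and ebx, 15 → ebx=0&15=0
and ebx, 7 → ebx=0&7=0
and ebx, 7 → ebx=0&7=0
add edi, 3 → edi=5+3=8
cmp edi, 14  (cmp 8,14)
jne start: taken
and ebx, 15 → ebx=0&15=0
and ebx, 7 → ebx=0&7=0
and ebx, 7 → ebx=0&7=0
add edi, 3 → edi=8+3=11
cmp edi, 14  (cmp 11,14)
jne start: taken
and ebx, 15 → ebx=0&15=0
and ebx, 7 → ebx=0&7=0
and ebx, 7 → ebx=0&7=0
add edi, 3 → edi=11+3=14
cmp edi, 14  (cmp 14,14)
jne start: not taken
shr ebx, 3 → ebx=0>>3=0
halt.
Total executed instructions: 28.

28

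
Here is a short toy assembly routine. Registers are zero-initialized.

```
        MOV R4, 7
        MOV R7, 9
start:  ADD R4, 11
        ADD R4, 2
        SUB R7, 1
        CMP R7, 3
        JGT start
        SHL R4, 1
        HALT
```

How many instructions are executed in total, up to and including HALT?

after MOV R4, 7: R4=7
after MOV R7, 9: R7=9
after ADD R4, 11: R4=7+11=18
after ADD R4, 2: R4=18+2=20
after SUB R7, 1: R7=9-1=8
CMP R7, 3  (cmp 8,3)
JGT start: taken
after ADD R4, 11: R4=20+11=31
after ADD R4, 2: R4=31+2=33
after SUB R7, 1: R7=8-1=7
CMP R7, 3  (cmp 7,3)
JGT start: taken
after ADD R4, 11: R4=33+11=44
after ADD R4, 2: R4=44+2=46
after SUB R7, 1: R7=7-1=6
CMP R7, 3  (cmp 6,3)
JGT start: taken
after ADD R4, 11: R4=46+11=57
after ADD R4, 2: R4=57+2=59
after SUB R7, 1: R7=6-1=5
CMP R7, 3  (cmp 5,3)
JGT start: taken
after ADD R4, 11: R4=59+11=70
after ADD R4, 2: R4=70+2=72
after SUB R7, 1: R7=5-1=4
CMP R7, 3  (cmp 4,3)
JGT start: taken
after ADD R4, 11: R4=72+11=83
after ADD R4, 2: R4=83+2=85
after SUB R7, 1: R7=4-1=3
CMP R7, 3  (cmp 3,3)
JGT start: not taken
after SHL R4, 1: R4=85<<1=170
halt.
Total executed instructions: 34.

34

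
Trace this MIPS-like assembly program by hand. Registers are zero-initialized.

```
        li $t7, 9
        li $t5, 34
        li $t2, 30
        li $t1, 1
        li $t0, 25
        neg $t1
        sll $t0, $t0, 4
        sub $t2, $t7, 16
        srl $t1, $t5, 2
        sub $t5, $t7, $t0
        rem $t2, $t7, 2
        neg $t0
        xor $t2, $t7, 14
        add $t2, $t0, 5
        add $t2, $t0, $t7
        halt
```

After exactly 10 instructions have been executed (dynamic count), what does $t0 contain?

li $t7, 9 → $t7=9
li $t5, 34 → $t5=34
li $t2, 30 → $t2=30
li $t1, 1 → $t1=1
li $t0, 25 → $t0=25
neg $t1 → $t1=-(1)=-1
sll $t0, $t0, 4 → $t0=25<<4=400
sub $t2, $t7, 16 → $t2=9-16=-7
srl $t1, $t5, 2 → $t1=34>>2=8
sub $t5, $t7, $t0 → $t5=9-400=-391
After step 10: $t0 = 400.

400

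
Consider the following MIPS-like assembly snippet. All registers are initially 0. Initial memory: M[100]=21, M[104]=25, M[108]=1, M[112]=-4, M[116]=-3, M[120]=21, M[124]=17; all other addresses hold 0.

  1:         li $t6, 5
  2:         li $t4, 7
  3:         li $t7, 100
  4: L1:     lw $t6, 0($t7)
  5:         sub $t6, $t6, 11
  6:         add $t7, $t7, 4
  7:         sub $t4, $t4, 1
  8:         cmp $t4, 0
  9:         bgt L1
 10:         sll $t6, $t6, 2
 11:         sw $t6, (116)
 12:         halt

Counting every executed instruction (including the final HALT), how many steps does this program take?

48

after li $t6, 5: $t6=5
after li $t4, 7: $t4=7
after li $t7, 100: $t7=100
after lw $t6, 0($t7): $t6=M[100]=21
after sub $t6, $t6, 11: $t6=21-11=10
after add $t7, $t7, 4: $t7=100+4=104
after sub $t4, $t4, 1: $t4=7-1=6
cmp $t4, 0  (cmp 6,0)
bgt L1: taken
after lw $t6, 0($t7): $t6=M[104]=25
after sub $t6, $t6, 11: $t6=25-11=14
after add $t7, $t7, 4: $t7=104+4=108
after sub $t4, $t4, 1: $t4=6-1=5
cmp $t4, 0  (cmp 5,0)
bgt L1: taken
after lw $t6, 0($t7): $t6=M[108]=1
after sub $t6, $t6, 11: $t6=1-11=-10
after add $t7, $t7, 4: $t7=108+4=112
after sub $t4, $t4, 1: $t4=5-1=4
cmp $t4, 0  (cmp 4,0)
bgt L1: taken
after lw $t6, 0($t7): $t6=M[112]=-4
after sub $t6, $t6, 11: $t6=(-4)-11=-15
after add $t7, $t7, 4: $t7=112+4=116
after sub $t4, $t4, 1: $t4=4-1=3
cmp $t4, 0  (cmp 3,0)
bgt L1: taken
after lw $t6, 0($t7): $t6=M[116]=-3
after sub $t6, $t6, 11: $t6=(-3)-11=-14
after add $t7, $t7, 4: $t7=116+4=120
after sub $t4, $t4, 1: $t4=3-1=2
cmp $t4, 0  (cmp 2,0)
bgt L1: taken
after lw $t6, 0($t7): $t6=M[120]=21
after sub $t6, $t6, 11: $t6=21-11=10
after add $t7, $t7, 4: $t7=120+4=124
after sub $t4, $t4, 1: $t4=2-1=1
cmp $t4, 0  (cmp 1,0)
bgt L1: taken
after lw $t6, 0($t7): $t6=M[124]=17
after sub $t6, $t6, 11: $t6=17-11=6
after add $t7, $t7, 4: $t7=124+4=128
after sub $t4, $t4, 1: $t4=1-1=0
cmp $t4, 0  (cmp 0,0)
bgt L1: not taken
after sll $t6, $t6, 2: $t6=6<<2=24
sw $t6, (116) → M[116]=24
halt.
Total executed instructions: 48.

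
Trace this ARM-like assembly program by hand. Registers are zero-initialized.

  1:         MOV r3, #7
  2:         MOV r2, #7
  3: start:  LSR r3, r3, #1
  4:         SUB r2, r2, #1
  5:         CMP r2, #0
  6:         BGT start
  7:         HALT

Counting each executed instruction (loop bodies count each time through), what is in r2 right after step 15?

4

MOV r3, #7 → r3=7
MOV r2, #7 → r2=7
LSR r3, r3, #1 → r3=7>>1=3
SUB r2, r2, #1 → r2=7-1=6
CMP r2, #0  (cmp 6,0)
BGT start: taken
LSR r3, r3, #1 → r3=3>>1=1
SUB r2, r2, #1 → r2=6-1=5
CMP r2, #0  (cmp 5,0)
BGT start: taken
LSR r3, r3, #1 → r3=1>>1=0
SUB r2, r2, #1 → r2=5-1=4
CMP r2, #0  (cmp 4,0)
BGT start: taken
LSR r3, r3, #1 → r3=0>>1=0
After step 15: r2 = 4.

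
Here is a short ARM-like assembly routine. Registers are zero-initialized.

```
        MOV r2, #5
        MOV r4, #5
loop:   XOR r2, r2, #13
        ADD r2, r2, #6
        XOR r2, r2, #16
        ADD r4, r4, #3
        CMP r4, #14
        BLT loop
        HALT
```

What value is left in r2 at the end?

r2=5
r4=5
r2=5^13=8
r2=8+6=14
r2=14^16=30
r4=5+3=8
CMP r4, #14  (cmp 8,14)
BLT loop: taken
r2=30^13=19
r2=19+6=25
r2=25^16=9
r4=8+3=11
CMP r4, #14  (cmp 11,14)
BLT loop: taken
r2=9^13=4
r2=4+6=10
r2=10^16=26
r4=11+3=14
CMP r4, #14  (cmp 14,14)
BLT loop: not taken
halt.

26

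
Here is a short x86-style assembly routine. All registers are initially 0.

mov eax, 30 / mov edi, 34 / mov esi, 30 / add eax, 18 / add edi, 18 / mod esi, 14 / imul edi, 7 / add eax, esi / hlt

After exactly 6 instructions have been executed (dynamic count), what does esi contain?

after mov eax, 30: eax=30
after mov edi, 34: edi=34
after mov esi, 30: esi=30
after add eax, 18: eax=30+18=48
after add edi, 18: edi=34+18=52
after mod esi, 14: esi=30%14=2
After step 6: esi = 2.

2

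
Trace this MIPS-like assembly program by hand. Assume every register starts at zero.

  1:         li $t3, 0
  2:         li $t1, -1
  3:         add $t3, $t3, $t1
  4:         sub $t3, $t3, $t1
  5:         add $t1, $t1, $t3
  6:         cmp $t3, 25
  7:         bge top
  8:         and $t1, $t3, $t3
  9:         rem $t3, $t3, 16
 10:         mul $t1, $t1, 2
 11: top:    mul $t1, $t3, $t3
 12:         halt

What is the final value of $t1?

0

after li $t3, 0: $t3=0
after li $t1, -1: $t1=-1
after add $t3, $t3, $t1: $t3=0+(-1)=-1
after sub $t3, $t3, $t1: $t3=(-1)-(-1)=0
after add $t1, $t1, $t3: $t1=(-1)+0=-1
cmp $t3, 25  (cmp 0,25)
bge top: not taken
after and $t1, $t3, $t3: $t1=0&0=0
after rem $t3, $t3, 16: $t3=0%16=0
after mul $t1, $t1, 2: $t1=0*2=0
after mul $t1, $t3, $t3: $t1=0*0=0
halt.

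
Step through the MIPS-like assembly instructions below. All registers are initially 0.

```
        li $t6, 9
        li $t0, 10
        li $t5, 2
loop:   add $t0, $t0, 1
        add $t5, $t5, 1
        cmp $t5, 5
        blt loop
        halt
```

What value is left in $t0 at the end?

$t6=9
$t0=10
$t5=2
$t0=10+1=11
$t5=2+1=3
cmp $t5, 5  (cmp 3,5)
blt loop: taken
$t0=11+1=12
$t5=3+1=4
cmp $t5, 5  (cmp 4,5)
blt loop: taken
$t0=12+1=13
$t5=4+1=5
cmp $t5, 5  (cmp 5,5)
blt loop: not taken
halt.

13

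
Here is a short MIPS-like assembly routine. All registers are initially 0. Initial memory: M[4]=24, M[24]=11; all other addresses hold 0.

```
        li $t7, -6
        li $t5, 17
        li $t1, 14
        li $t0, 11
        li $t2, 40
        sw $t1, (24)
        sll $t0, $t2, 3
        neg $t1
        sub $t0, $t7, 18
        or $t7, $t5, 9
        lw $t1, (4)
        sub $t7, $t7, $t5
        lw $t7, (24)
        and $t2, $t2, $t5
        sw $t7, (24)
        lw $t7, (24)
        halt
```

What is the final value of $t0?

-24

after li $t7, -6: $t7=-6
after li $t5, 17: $t5=17
after li $t1, 14: $t1=14
after li $t0, 11: $t0=11
after li $t2, 40: $t2=40
sw $t1, (24) → M[24]=14
after sll $t0, $t2, 3: $t0=40<<3=320
after neg $t1: $t1=-(14)=-14
after sub $t0, $t7, 18: $t0=(-6)-18=-24
after or $t7, $t5, 9: $t7=17|9=25
after lw $t1, (4): $t1=M[4]=24
after sub $t7, $t7, $t5: $t7=25-17=8
after lw $t7, (24): $t7=M[24]=14
after and $t2, $t2, $t5: $t2=40&17=0
sw $t7, (24) → M[24]=14
after lw $t7, (24): $t7=M[24]=14
halt.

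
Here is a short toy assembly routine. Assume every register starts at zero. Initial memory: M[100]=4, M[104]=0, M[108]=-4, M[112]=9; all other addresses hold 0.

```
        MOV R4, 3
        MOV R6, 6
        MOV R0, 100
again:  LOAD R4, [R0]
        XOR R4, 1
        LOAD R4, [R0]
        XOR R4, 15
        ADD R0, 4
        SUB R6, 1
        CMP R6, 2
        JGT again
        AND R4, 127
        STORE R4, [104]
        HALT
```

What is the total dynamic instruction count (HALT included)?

38

R4=3
R6=6
R0=100
R4=M[100]=4
R4=4^1=5
R4=M[100]=4
R4=4^15=11
R0=100+4=104
R6=6-1=5
CMP R6, 2  (cmp 5,2)
JGT again: taken
R4=M[104]=0
R4=0^1=1
R4=M[104]=0
R4=0^15=15
R0=104+4=108
R6=5-1=4
CMP R6, 2  (cmp 4,2)
JGT again: taken
R4=M[108]=-4
R4=(-4)^1=-3
R4=M[108]=-4
R4=(-4)^15=-13
R0=108+4=112
R6=4-1=3
CMP R6, 2  (cmp 3,2)
JGT again: taken
R4=M[112]=9
R4=9^1=8
R4=M[112]=9
R4=9^15=6
R0=112+4=116
R6=3-1=2
CMP R6, 2  (cmp 2,2)
JGT again: not taken
R4=6&127=6
STORE R4, [104] → M[104]=6
halt.
Total executed instructions: 38.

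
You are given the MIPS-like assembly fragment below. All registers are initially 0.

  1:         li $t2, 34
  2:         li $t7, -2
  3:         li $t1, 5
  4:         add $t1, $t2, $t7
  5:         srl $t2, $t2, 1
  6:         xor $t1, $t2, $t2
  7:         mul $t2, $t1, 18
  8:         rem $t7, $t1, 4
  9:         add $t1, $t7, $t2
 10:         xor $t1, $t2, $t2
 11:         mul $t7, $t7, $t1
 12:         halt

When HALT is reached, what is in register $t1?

0

after li $t2, 34: $t2=34
after li $t7, -2: $t7=-2
after li $t1, 5: $t1=5
after add $t1, $t2, $t7: $t1=34+(-2)=32
after srl $t2, $t2, 1: $t2=34>>1=17
after xor $t1, $t2, $t2: $t1=17^17=0
after mul $t2, $t1, 18: $t2=0*18=0
after rem $t7, $t1, 4: $t7=0%4=0
after add $t1, $t7, $t2: $t1=0+0=0
after xor $t1, $t2, $t2: $t1=0^0=0
after mul $t7, $t7, $t1: $t7=0*0=0
halt.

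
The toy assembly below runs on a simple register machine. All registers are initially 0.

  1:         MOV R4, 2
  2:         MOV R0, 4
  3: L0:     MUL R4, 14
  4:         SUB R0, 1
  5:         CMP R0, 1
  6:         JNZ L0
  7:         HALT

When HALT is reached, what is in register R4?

after MOV R4, 2: R4=2
after MOV R0, 4: R0=4
after MUL R4, 14: R4=2*14=28
after SUB R0, 1: R0=4-1=3
CMP R0, 1  (cmp 3,1)
JNZ L0: taken
after MUL R4, 14: R4=28*14=392
after SUB R0, 1: R0=3-1=2
CMP R0, 1  (cmp 2,1)
JNZ L0: taken
after MUL R4, 14: R4=392*14=5488
after SUB R0, 1: R0=2-1=1
CMP R0, 1  (cmp 1,1)
JNZ L0: not taken
halt.

5488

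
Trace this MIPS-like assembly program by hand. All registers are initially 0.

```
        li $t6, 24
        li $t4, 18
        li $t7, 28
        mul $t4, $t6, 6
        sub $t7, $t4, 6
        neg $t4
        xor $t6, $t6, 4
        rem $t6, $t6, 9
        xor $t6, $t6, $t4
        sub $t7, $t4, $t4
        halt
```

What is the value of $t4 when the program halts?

$t6=24
$t4=18
$t7=28
$t4=24*6=144
$t7=144-6=138
$t4=-(144)=-144
$t6=24^4=28
$t6=28%9=1
$t6=1^(-144)=-143
$t7=(-144)-(-144)=0
halt.

-144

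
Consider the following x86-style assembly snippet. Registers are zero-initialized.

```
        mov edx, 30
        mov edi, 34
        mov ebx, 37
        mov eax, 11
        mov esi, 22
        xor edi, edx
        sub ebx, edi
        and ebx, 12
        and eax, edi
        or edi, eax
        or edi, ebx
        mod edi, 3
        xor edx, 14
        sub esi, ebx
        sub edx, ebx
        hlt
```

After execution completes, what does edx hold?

mov edx, 30 → edx=30
mov edi, 34 → edi=34
mov ebx, 37 → ebx=37
mov eax, 11 → eax=11
mov esi, 22 → esi=22
xor edi, edx → edi=34^30=60
sub ebx, edi → ebx=37-60=-23
and ebx, 12 → ebx=(-23)&12=8
and eax, edi → eax=11&60=8
or edi, eax → edi=60|8=60
or edi, ebx → edi=60|8=60
mod edi, 3 → edi=60%3=0
xor edx, 14 → edx=30^14=16
sub esi, ebx → esi=22-8=14
sub edx, ebx → edx=16-8=8
halt.

8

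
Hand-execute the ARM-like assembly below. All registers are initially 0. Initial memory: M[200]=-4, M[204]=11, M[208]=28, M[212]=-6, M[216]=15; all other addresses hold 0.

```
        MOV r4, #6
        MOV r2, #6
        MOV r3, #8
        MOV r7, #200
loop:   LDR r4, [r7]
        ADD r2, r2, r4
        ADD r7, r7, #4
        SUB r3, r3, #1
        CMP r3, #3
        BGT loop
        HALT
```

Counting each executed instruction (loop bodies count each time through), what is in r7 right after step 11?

204

MOV r4, #6 → r4=6
MOV r2, #6 → r2=6
MOV r3, #8 → r3=8
MOV r7, #200 → r7=200
LDR r4, [r7] → r4=M[200]=-4
ADD r2, r2, r4 → r2=6+(-4)=2
ADD r7, r7, #4 → r7=200+4=204
SUB r3, r3, #1 → r3=8-1=7
CMP r3, #3  (cmp 7,3)
BGT loop: taken
LDR r4, [r7] → r4=M[204]=11
After step 11: r7 = 204.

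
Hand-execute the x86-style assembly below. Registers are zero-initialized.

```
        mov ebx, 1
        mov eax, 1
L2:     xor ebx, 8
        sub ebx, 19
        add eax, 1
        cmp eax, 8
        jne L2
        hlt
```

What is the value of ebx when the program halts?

ebx=1
eax=1
ebx=1^8=9
ebx=9-19=-10
eax=1+1=2
cmp eax, 8  (cmp 2,8)
jne L2: taken
ebx=(-10)^8=-2
ebx=(-2)-19=-21
eax=2+1=3
cmp eax, 8  (cmp 3,8)
jne L2: taken
ebx=(-21)^8=-29
ebx=(-29)-19=-48
eax=3+1=4
cmp eax, 8  (cmp 4,8)
jne L2: taken
ebx=(-48)^8=-40
ebx=(-40)-19=-59
eax=4+1=5
cmp eax, 8  (cmp 5,8)
jne L2: taken
ebx=(-59)^8=-51
ebx=(-51)-19=-70
eax=5+1=6
cmp eax, 8  (cmp 6,8)
jne L2: taken
ebx=(-70)^8=-78
ebx=(-78)-19=-97
eax=6+1=7
cmp eax, 8  (cmp 7,8)
jne L2: taken
ebx=(-97)^8=-105
ebx=(-105)-19=-124
eax=7+1=8
cmp eax, 8  (cmp 8,8)
jne L2: not taken
halt.

-124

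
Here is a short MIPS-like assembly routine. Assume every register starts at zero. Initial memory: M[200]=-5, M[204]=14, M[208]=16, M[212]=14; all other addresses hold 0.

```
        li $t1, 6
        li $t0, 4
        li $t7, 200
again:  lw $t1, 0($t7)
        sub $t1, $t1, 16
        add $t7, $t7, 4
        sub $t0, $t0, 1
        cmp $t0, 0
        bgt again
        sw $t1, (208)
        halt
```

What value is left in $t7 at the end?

li $t1, 6 → $t1=6
li $t0, 4 → $t0=4
li $t7, 200 → $t7=200
lw $t1, 0($t7) → $t1=M[200]=-5
sub $t1, $t1, 16 → $t1=(-5)-16=-21
add $t7, $t7, 4 → $t7=200+4=204
sub $t0, $t0, 1 → $t0=4-1=3
cmp $t0, 0  (cmp 3,0)
bgt again: taken
lw $t1, 0($t7) → $t1=M[204]=14
sub $t1, $t1, 16 → $t1=14-16=-2
add $t7, $t7, 4 → $t7=204+4=208
sub $t0, $t0, 1 → $t0=3-1=2
cmp $t0, 0  (cmp 2,0)
bgt again: taken
lw $t1, 0($t7) → $t1=M[208]=16
sub $t1, $t1, 16 → $t1=16-16=0
add $t7, $t7, 4 → $t7=208+4=212
sub $t0, $t0, 1 → $t0=2-1=1
cmp $t0, 0  (cmp 1,0)
bgt again: taken
lw $t1, 0($t7) → $t1=M[212]=14
sub $t1, $t1, 16 → $t1=14-16=-2
add $t7, $t7, 4 → $t7=212+4=216
sub $t0, $t0, 1 → $t0=1-1=0
cmp $t0, 0  (cmp 0,0)
bgt again: not taken
sw $t1, (208) → M[208]=-2
halt.

216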